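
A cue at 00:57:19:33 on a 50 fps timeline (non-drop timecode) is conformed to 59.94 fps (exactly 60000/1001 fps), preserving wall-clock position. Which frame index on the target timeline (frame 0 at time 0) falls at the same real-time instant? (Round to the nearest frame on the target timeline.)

frame 206173

Source frame index: (0×3600 + 57×60 + 19) × 50 + 33 = 171983.
Real time: 171983 / (50) = 171983/50 s.
Target frame: (171983/50) × (60000/1001) = 29482800/143 ≈ 206173.427 → 206173.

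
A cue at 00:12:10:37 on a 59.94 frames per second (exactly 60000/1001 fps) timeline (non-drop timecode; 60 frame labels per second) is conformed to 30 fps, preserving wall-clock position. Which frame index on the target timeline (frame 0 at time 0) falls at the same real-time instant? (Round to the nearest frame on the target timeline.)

frame 21940

Source frame index: (0×3600 + 12×60 + 10) × 60 + 37 = 43837.
Real time: 43837 / (60000/1001) = 43880837/60000 s.
Target frame: (43880837/60000) × (30) = 43880837/2000 ≈ 21940.418 → 21940.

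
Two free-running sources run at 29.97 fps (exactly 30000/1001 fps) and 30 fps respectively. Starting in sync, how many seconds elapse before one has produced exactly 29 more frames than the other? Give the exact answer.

29029/30 seconds

The gap grows by |30 − 30000/1001| = 30/1001 frames per second.
Time for a 29-frame gap: 29 ÷ (30/1001) = 29029/30 s.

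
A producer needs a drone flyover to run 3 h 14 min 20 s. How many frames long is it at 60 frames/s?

699600 frames

3 h 14 min 20 s = 11660 s.
Frames = 11660 × 60 = 699600.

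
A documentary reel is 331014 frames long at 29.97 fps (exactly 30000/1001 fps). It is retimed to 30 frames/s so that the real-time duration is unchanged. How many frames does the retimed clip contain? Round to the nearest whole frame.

331345 frames

Frames at target rate = 331014 × (30) / (30000/1001) = 165672507/500 ≈ 331345.014.
Nearest whole frame: 331345.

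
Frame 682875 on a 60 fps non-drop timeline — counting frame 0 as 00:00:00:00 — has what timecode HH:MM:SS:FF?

682875 ÷ 60 = 11381 full seconds, remainder 15 frames.
11381 s = 3 h 9 min 41 s.
Timecode: 03:09:41:15.

03:09:41:15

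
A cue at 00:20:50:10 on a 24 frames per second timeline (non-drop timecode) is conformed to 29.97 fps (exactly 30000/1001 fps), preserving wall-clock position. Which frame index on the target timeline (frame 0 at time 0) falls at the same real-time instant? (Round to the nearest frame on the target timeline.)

Source frame index: (0×3600 + 20×60 + 50) × 24 + 10 = 30010.
Real time: 30010 / (24) = 15005/12 s.
Target frame: (15005/12) × (30000/1001) = 37512500/1001 ≈ 37475.025 → 37475.

frame 37475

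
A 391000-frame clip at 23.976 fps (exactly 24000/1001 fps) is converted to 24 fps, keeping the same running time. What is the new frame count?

391391 frames

Target frames = source frames × (target rate / source rate) = 391000 × (24)/(24000/1001) = 391000 × 1001/1000 = 391391.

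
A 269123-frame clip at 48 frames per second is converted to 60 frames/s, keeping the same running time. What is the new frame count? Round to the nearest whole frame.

336404 frames

Frames at target rate = 269123 × (60) / (48) = 1345615/4 ≈ 336403.750.
Nearest whole frame: 336404.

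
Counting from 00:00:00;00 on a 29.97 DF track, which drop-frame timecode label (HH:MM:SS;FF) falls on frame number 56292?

Each 10-minute DF block holds 10 × 60 × 30 − 9 × 2 = 17982 frames. 56292 ÷ 17982 → 3 full blocks, remainder 2346.
Within the partial block the first minute is 1800 frames and each further minute 1798, so 1 further minute boundary passed. Total skipped labels = 18 × 3 + 2 × 1 = 56.
Non-drop label index = 56292 + 56 = 56348; at 30 labels/s that is 00:31:18:08, i.e. DF 00:31:18;08.

00:31:18;08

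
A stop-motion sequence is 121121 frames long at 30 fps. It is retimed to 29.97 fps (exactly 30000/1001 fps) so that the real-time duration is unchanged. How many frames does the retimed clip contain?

Target frames = source frames × (target rate / source rate) = 121121 × (30000/1001)/(30) = 121121 × 1000/1001 = 121000.

121000 frames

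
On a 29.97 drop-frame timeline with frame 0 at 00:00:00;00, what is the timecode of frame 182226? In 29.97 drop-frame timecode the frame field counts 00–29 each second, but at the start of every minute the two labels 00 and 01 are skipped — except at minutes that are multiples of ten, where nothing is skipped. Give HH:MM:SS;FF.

Each 10-minute DF block holds 10 × 60 × 30 − 9 × 2 = 17982 frames. 182226 ÷ 17982 → 10 full blocks, remainder 2406.
Within the partial block the first minute is 1800 frames and each further minute 1798, so 1 further minute boundary passed. Total skipped labels = 18 × 10 + 2 × 1 = 182.
Non-drop label index = 182226 + 182 = 182408; at 30 labels/s that is 01:41:20:08, i.e. DF 01:41:20;08.

01:41:20;08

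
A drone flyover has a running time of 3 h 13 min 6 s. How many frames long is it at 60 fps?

3 h 13 min 6 s = 11586 s.
Frames = 11586 × 60 = 695160.

695160 frames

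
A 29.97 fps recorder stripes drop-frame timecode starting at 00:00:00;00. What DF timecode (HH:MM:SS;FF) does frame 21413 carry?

00:11:54;13

Each 10-minute DF block holds 10 × 60 × 30 − 9 × 2 = 17982 frames. 21413 ÷ 17982 → 1 full block, remainder 3431.
Within the partial block the first minute is 1800 frames and each further minute 1798, so 1 further minute boundary passed. Total skipped labels = 18 × 1 + 2 × 1 = 20.
Non-drop label index = 21413 + 20 = 21433; at 30 labels/s that is 00:11:54:13, i.e. DF 00:11:54;13.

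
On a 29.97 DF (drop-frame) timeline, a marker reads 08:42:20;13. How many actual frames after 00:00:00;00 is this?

939273

As if non-drop at 30 labels/s: (8 × 3600 + 42 × 60 + 20) × 30 + 13 = 940213.
Minute boundaries passed: 522; those not divisible by 10: 522 − 52 = 470; dropped labels = 2 × 470 = 940.
Actual frame index = 940213 − 940 = 939273.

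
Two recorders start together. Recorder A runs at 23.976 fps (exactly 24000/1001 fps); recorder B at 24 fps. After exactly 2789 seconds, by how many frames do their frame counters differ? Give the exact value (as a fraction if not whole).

A emits 24000/1001 × 2789 = 66936000/1001 frames; B emits 24 × 2789 = 66936.
Difference = 66936/1001 frames (≈ 66.8691); B is ahead of A.

66936/1001 frames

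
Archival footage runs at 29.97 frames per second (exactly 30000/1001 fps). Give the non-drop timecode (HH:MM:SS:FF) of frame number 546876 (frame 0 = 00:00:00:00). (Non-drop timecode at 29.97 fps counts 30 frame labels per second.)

05:03:49:06

546876 ÷ 30 = 18229 full seconds, remainder 6 frames.
18229 s = 5 h 3 min 49 s.
Timecode: 05:03:49:06.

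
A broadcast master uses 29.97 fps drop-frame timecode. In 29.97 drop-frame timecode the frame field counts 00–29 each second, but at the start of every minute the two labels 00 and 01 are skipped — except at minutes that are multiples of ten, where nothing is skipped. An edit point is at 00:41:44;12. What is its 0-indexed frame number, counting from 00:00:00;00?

Complete 10-minute blocks: 4, each 17982 frames → 71928.
Remaining 1 whole minute in the current block: 1800 + 0 × 1798 = 1800 frames.
Within the current minute: 44 × 30 + 12 − 2 = 1330 (labels ;00/;01 skipped at this minute). Total = 71928 + 1800 + 1330 = 75058.

75058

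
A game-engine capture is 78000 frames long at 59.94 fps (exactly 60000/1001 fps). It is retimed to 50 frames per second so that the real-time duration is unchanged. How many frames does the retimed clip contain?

65065 frames

Target frames = source frames × (target rate / source rate) = 78000 × (50)/(60000/1001) = 78000 × 1001/1200 = 65065.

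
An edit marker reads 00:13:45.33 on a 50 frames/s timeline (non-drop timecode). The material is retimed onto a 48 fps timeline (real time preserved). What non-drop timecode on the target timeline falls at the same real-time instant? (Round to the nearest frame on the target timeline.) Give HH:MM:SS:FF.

Source frame index: (0×3600 + 13×60 + 45) × 50 + 33 = 41283.
Real time: 41283 / (50) = 41283/50 s.
Target frame: (41283/50) × (48) = 990792/25 ≈ 39631.680 → 39632.
At 48 labels/s: frame 39632 → 00:13:45:32.

00:13:45:32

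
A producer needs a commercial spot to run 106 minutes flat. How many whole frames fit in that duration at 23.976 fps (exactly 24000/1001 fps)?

106 min = 6360 s.
Frames = 6360 × 24000/1001 = 152640000/1001 ≈ 152487.5125.
Complete frames: 152487.

152487 frames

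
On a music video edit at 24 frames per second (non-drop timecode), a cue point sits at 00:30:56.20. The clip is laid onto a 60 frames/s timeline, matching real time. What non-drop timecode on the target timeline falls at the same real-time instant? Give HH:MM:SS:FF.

Source frame index: (0×3600 + 30×60 + 56) × 24 + 20 = 44564.
Real time: 44564 / (24) = 11141/6 s.
Target frame: (11141/6) × (60) = 111410.
At 60 labels/s: frame 111410 → 00:30:56:50.

00:30:56:50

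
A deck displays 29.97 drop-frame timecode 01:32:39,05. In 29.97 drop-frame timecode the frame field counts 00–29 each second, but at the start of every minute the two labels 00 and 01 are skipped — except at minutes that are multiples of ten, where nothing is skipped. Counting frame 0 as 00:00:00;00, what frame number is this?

166609

Complete 10-minute blocks: 9, each 17982 frames → 161838.
Remaining 2 whole minutes in the current block: 1800 + 1 × 1798 = 3598 frames.
Within the current minute: 39 × 30 + 5 − 2 = 1173 (labels ;00/;01 skipped at this minute). Total = 161838 + 3598 + 1173 = 166609.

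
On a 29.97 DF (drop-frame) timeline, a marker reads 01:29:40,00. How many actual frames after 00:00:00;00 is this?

161238

Complete 10-minute blocks: 8, each 17982 frames → 143856.
Remaining 9 whole minutes in the current block: 1800 + 8 × 1798 = 16184 frames.
Within the current minute: 40 × 30 + 0 − 2 = 1198 (labels ;00/;01 skipped at this minute). Total = 143856 + 16184 + 1198 = 161238.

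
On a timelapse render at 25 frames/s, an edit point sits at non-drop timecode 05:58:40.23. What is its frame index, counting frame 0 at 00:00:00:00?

Total seconds to the label: (5 × 3600 + 58 × 60 + 40) = 21520.
Frame index = 21520 × 25 + 23 = 538023.

538023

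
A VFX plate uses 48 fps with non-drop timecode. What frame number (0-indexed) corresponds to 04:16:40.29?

739229

Total seconds to the label: (4 × 3600 + 16 × 60 + 40) = 15400.
Frame index = 15400 × 48 + 29 = 739229.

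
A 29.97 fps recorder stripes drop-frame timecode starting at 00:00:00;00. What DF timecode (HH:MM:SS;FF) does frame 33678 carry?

00:18:43;22

Each 10-minute DF block holds 10 × 60 × 30 − 9 × 2 = 17982 frames. 33678 ÷ 17982 → 1 full block, remainder 15696.
Within the partial block the first minute is 1800 frames and each further minute 1798, so 8 further minute boundaries passed. Total skipped labels = 18 × 1 + 2 × 8 = 34.
Non-drop label index = 33678 + 34 = 33712; at 30 labels/s that is 00:18:43:22, i.e. DF 00:18:43;22.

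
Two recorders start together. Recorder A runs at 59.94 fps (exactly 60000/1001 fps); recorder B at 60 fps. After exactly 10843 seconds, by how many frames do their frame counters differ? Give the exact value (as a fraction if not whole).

A emits 60000/1001 × 10843 = 92940000/143 frames; B emits 60 × 10843 = 650580.
Difference = 92940/143 frames (≈ 649.9301); B is ahead of A.

92940/143 frames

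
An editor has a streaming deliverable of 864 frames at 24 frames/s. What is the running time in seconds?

36 seconds

Running time = 864 / (24) = 36 s.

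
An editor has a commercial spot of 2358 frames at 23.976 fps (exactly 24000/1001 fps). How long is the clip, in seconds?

98.34825 seconds

Running time = 2358 / (24000/1001) = 98.34825 s.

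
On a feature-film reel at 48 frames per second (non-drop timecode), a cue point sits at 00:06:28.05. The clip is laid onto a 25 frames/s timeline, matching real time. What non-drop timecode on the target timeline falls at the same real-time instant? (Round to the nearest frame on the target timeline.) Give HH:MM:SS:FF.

00:06:28:03

Source frame index: (0×3600 + 6×60 + 28) × 48 + 5 = 18629.
Real time: 18629 / (48) = 18629/48 s.
Target frame: (18629/48) × (25) = 465725/48 ≈ 9702.604 → 9703.
At 25 labels/s: frame 9703 → 00:06:28:03.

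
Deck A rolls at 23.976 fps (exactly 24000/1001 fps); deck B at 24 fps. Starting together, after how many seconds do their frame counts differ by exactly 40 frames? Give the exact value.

5005/3 seconds

The gap grows by |24 − 24000/1001| = 24/1001 frames per second.
Time for a 40-frame gap: 40 ÷ (24/1001) = 5005/3 s.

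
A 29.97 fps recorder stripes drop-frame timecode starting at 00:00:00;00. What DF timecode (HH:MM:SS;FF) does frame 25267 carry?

00:14:03;03

Each 10-minute DF block holds 10 × 60 × 30 − 9 × 2 = 17982 frames. 25267 ÷ 17982 → 1 full block, remainder 7285.
Within the partial block the first minute is 1800 frames and each further minute 1798, so 4 further minute boundaries passed. Total skipped labels = 18 × 1 + 2 × 4 = 26.
Non-drop label index = 25267 + 26 = 25293; at 30 labels/s that is 00:14:03:03, i.e. DF 00:14:03;03.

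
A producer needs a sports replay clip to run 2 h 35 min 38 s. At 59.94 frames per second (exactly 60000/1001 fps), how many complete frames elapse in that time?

559720 frames

2 h 35 min 38 s = 9338 s.
Frames = 9338 × 60000/1001 = 80040000/143 ≈ 559720.2797.
Complete frames: 559720.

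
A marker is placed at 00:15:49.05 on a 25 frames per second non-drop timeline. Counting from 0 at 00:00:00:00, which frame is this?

23730

Total seconds to the label: (0 × 3600 + 15 × 60 + 49) = 949.
Frame index = 949 × 25 + 5 = 23730.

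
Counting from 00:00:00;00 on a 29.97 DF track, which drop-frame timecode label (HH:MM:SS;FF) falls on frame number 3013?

00:01:40;15

Ten DF minutes hold 17982 frames, so frame 3013 lies in block 0 (frames 0–17981) with 3013 frames into that block.
The block's first minute is 1800 frames and the rest 1798 each; 3013 frames reaches minute 1, so 0 × 18 + 1 × 2 = 2 labels have been skipped so far.
Adding those back, label number 3013 + 2 = 3015 at 30 labels/s is 100 s + 15 f = 0 h 1 min 40 s frame 15, i.e. 00:01:40;15.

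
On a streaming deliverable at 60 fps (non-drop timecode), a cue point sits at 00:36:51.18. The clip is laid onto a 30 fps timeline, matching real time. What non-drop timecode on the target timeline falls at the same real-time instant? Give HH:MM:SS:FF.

00:36:51:09

Source frame index: (0×3600 + 36×60 + 51) × 60 + 18 = 132678.
Real time: 132678 / (60) = 22113/10 s.
Target frame: (22113/10) × (30) = 66339.
At 30 labels/s: frame 66339 → 00:36:51:09.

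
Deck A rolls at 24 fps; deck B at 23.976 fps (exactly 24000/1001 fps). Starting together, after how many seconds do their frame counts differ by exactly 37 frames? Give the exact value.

The gap grows by |24000/1001 − 24| = 24/1001 frames per second.
Time for a 37-frame gap: 37 ÷ (24/1001) = 37037/24 s.

37037/24 seconds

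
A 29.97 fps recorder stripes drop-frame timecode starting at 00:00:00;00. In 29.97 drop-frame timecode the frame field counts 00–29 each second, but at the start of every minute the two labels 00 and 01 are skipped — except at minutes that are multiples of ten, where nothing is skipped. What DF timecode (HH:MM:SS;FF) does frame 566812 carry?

05:15:12;20

Each 10-minute DF block holds 10 × 60 × 30 − 9 × 2 = 17982 frames. 566812 ÷ 17982 → 31 full blocks, remainder 9370.
Within the partial block the first minute is 1800 frames and each further minute 1798, so 5 further minute boundaries passed. Total skipped labels = 18 × 31 + 2 × 5 = 568.
Non-drop label index = 566812 + 568 = 567380; at 30 labels/s that is 05:15:12:20, i.e. DF 05:15:12;20.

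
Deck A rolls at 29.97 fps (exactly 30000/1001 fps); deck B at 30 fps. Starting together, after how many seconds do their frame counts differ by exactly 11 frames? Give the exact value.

The gap grows by |30 − 30000/1001| = 30/1001 frames per second.
Time for a 11-frame gap: 11 ÷ (30/1001) = 11011/30 s.

11011/30 seconds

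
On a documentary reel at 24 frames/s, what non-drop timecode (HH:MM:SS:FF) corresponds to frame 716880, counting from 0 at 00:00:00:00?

716880 ÷ 24 = 29870 full seconds, remainder 0 frames.
29870 s = 8 h 17 min 50 s.
Timecode: 08:17:50:00.

08:17:50:00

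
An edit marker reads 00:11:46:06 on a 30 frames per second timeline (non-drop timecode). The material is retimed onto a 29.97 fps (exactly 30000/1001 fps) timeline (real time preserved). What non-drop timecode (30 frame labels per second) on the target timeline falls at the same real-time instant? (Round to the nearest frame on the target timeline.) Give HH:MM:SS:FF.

00:11:45:15

Source frame index: (0×3600 + 11×60 + 46) × 30 + 6 = 21186.
Real time: 21186 / (30) = 3531/5 s.
Target frame: (3531/5) × (30000/1001) = 1926000/91 ≈ 21164.835 → 21165.
At 30 labels/s: frame 21165 → 00:11:45:15.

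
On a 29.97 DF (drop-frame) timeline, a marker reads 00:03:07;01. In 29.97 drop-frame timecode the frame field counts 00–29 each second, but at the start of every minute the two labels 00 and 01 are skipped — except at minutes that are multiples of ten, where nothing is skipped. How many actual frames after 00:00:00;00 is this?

As if non-drop at 30 labels/s: (0 × 3600 + 3 × 60 + 7) × 30 + 1 = 5611.
Minute boundaries passed: 3; those not divisible by 10: 3 − 0 = 3; dropped labels = 2 × 3 = 6.
Actual frame index = 5611 − 6 = 5605.

5605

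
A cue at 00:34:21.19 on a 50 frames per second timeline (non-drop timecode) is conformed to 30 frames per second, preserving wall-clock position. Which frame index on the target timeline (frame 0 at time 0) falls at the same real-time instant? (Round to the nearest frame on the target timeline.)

Source frame index: (0×3600 + 34×60 + 21) × 50 + 19 = 103069.
Real time: 103069 / (50) = 103069/50 s.
Target frame: (103069/50) × (30) = 309207/5 ≈ 61841.400 → 61841.

frame 61841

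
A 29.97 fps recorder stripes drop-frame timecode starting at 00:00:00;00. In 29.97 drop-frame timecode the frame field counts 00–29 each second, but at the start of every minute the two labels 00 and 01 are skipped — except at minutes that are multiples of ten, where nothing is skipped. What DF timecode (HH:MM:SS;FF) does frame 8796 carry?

00:04:53;14

Each 10-minute DF block holds 10 × 60 × 30 − 9 × 2 = 17982 frames. 8796 ÷ 17982 → 0 full blocks, remainder 8796.
Within the partial block the first minute is 1800 frames and each further minute 1798, so 4 further minute boundaries passed. Total skipped labels = 18 × 0 + 2 × 4 = 8.
Non-drop label index = 8796 + 8 = 8804; at 30 labels/s that is 00:04:53:14, i.e. DF 00:04:53;14.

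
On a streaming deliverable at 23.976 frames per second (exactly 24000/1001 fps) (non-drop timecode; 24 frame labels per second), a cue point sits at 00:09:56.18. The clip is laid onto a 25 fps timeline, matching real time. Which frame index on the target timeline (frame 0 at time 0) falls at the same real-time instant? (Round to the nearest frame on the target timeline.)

frame 14934

Source frame index: (0×3600 + 9×60 + 56) × 24 + 18 = 14322.
Real time: 14322 / (24000/1001) = 2389387/4000 s.
Target frame: (2389387/4000) × (25) = 2389387/160 ≈ 14933.669 → 14934.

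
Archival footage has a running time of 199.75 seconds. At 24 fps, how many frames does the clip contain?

4794 frames

Frames = 199.75 × 24 = 4794.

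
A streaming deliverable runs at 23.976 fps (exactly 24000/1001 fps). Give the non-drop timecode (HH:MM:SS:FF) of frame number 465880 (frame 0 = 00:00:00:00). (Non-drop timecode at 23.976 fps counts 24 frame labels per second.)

05:23:31:16

465880 ÷ 24 = 19411 full seconds, remainder 16 frames.
19411 s = 5 h 23 min 31 s.
Timecode: 05:23:31:16.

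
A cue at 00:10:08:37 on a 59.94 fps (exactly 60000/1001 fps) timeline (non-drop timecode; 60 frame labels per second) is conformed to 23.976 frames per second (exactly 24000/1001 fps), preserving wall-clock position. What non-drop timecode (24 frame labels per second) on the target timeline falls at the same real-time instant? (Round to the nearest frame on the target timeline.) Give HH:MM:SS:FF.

00:10:08:15

Source frame index: (0×3600 + 10×60 + 8) × 60 + 37 = 36517.
Real time: 36517 / (60000/1001) = 36553517/60000 s.
Target frame: (36553517/60000) × (24000/1001) = 73034/5 ≈ 14606.800 → 14607.
At 24 labels/s: frame 14607 → 00:10:08:15.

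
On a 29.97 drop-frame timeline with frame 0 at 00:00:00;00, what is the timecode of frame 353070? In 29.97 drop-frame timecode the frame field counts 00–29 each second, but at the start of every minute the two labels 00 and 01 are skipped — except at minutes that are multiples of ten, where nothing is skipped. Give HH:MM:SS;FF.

03:16:20;24

Each 10-minute DF block holds 10 × 60 × 30 − 9 × 2 = 17982 frames. 353070 ÷ 17982 → 19 full blocks, remainder 11412.
Within the partial block the first minute is 1800 frames and each further minute 1798, so 6 further minute boundaries passed. Total skipped labels = 18 × 19 + 2 × 6 = 354.
Non-drop label index = 353070 + 354 = 353424; at 30 labels/s that is 03:16:20:24, i.e. DF 03:16:20;24.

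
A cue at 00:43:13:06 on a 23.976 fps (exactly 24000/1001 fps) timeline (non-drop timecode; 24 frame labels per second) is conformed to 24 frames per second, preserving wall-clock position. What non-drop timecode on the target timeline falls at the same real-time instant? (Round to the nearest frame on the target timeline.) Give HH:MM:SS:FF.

Source frame index: (0×3600 + 43×60 + 13) × 24 + 6 = 62238.
Real time: 62238 / (24000/1001) = 10383373/4000 s.
Target frame: (10383373/4000) × (24) = 31150119/500 ≈ 62300.238 → 62300.
At 24 labels/s: frame 62300 → 00:43:15:20.

00:43:15:20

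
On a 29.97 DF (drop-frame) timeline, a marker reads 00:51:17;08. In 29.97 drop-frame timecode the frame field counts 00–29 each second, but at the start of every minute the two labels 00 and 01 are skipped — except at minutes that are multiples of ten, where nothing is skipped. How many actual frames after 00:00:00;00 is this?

As if non-drop at 30 labels/s: (0 × 3600 + 51 × 60 + 17) × 30 + 8 = 92318.
Minute boundaries passed: 51; those not divisible by 10: 51 − 5 = 46; dropped labels = 2 × 46 = 92.
Actual frame index = 92318 − 92 = 92226.

92226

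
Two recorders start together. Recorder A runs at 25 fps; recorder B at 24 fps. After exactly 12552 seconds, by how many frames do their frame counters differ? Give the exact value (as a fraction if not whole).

A emits 25 × 12552 = 313800 frames; B emits 24 × 12552 = 301248.
Difference = 12552 frames; B is behind A.

12552 frames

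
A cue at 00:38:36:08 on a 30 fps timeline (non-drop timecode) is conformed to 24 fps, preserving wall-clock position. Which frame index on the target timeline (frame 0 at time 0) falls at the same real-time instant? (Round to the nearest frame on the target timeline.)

Source frame index: (0×3600 + 38×60 + 36) × 30 + 8 = 69488.
Real time: 69488 / (30) = 34744/15 s.
Target frame: (34744/15) × (24) = 277952/5 ≈ 55590.400 → 55590.

frame 55590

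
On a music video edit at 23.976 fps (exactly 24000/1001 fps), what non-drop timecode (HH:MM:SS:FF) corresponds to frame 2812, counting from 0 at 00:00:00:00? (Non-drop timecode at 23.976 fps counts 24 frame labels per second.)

2812 ÷ 24 = 117 full seconds, remainder 4 frames.
117 s = 0 h 1 min 57 s.
Timecode: 00:01:57:04.

00:01:57:04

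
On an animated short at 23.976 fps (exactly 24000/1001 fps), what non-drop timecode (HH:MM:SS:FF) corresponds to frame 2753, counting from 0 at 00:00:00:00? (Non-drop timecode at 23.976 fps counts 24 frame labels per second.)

2753 ÷ 24 = 114 full seconds, remainder 17 frames.
114 s = 0 h 1 min 54 s.
Timecode: 00:01:54:17.

00:01:54:17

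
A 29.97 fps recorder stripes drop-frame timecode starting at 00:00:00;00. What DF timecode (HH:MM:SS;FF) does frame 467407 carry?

Ten DF minutes hold 17982 frames, so frame 467407 lies in block 25 (frames 449550–467531) with 17857 frames into that block.
The block's first minute is 1800 frames and the rest 1798 each; 17857 frames reaches minute 9, so 25 × 18 + 9 × 2 = 468 labels have been skipped so far.
Adding those back, label number 467407 + 468 = 467875 at 30 labels/s is 15595 s + 25 f = 4 h 19 min 55 s frame 25, i.e. 04:19:55;25.

04:19:55;25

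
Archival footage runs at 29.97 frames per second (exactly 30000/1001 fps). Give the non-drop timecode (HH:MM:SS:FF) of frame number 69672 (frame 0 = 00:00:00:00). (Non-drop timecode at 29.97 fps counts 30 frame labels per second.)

69672 ÷ 30 = 2322 full seconds, remainder 12 frames.
2322 s = 0 h 38 min 42 s.
Timecode: 00:38:42:12.

00:38:42:12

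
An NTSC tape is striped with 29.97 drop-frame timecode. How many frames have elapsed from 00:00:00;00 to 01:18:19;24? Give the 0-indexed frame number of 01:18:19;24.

As if non-drop at 30 labels/s: (1 × 3600 + 18 × 60 + 19) × 30 + 24 = 140994.
Minute boundaries passed: 78; those not divisible by 10: 78 − 7 = 71; dropped labels = 2 × 71 = 142.
Actual frame index = 140994 − 142 = 140852.

140852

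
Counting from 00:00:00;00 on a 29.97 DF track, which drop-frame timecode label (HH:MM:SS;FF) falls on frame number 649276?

Each 10-minute DF block holds 10 × 60 × 30 − 9 × 2 = 17982 frames. 649276 ÷ 17982 → 36 full blocks, remainder 1924.
Within the partial block the first minute is 1800 frames and each further minute 1798, so 1 further minute boundary passed. Total skipped labels = 18 × 36 + 2 × 1 = 650.
Non-drop label index = 649276 + 650 = 649926; at 30 labels/s that is 06:01:04:06, i.e. DF 06:01:04;06.

06:01:04;06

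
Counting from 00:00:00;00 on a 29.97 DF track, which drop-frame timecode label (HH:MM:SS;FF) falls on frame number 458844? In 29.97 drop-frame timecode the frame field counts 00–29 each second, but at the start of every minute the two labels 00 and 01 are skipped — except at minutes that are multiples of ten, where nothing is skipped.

Ten DF minutes hold 17982 frames, so frame 458844 lies in block 25 (frames 449550–467531) with 9294 frames into that block.
The block's first minute is 1800 frames and the rest 1798 each; 9294 frames reaches minute 5, so 25 × 18 + 5 × 2 = 460 labels have been skipped so far.
Adding those back, label number 458844 + 460 = 459304 at 30 labels/s is 15310 s + 4 f = 4 h 15 min 10 s frame 4, i.e. 04:15:10;04.

04:15:10;04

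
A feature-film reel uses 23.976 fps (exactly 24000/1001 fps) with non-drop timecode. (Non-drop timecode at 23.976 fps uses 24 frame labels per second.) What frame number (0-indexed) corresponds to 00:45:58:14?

frame 66206

Total seconds to the label: (0 × 3600 + 45 × 60 + 58) = 2758.
Frame index = 2758 × 24 + 14 = 66206.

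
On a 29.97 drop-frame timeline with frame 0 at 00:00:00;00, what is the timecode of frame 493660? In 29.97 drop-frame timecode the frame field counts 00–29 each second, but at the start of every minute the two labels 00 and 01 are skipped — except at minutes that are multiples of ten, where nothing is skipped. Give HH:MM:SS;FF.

Ten DF minutes hold 17982 frames, so frame 493660 lies in block 27 (frames 485514–503495) with 8146 frames into that block.
The block's first minute is 1800 frames and the rest 1798 each; 8146 frames reaches minute 4, so 27 × 18 + 4 × 2 = 494 labels have been skipped so far.
Adding those back, label number 493660 + 494 = 494154 at 30 labels/s is 16471 s + 24 f = 4 h 34 min 31 s frame 24, i.e. 04:34:31;24.

04:34:31;24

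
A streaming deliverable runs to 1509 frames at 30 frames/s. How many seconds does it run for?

Running time = 1509 / (30) = 50.3 s.

50.3 seconds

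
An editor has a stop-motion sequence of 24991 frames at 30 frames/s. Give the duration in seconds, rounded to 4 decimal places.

Running time = 24991 × 1/30 = 24991/30 s ≈ 833.0333 s.

833.0333 seconds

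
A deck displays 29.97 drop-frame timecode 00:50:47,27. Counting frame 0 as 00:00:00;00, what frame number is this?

91347

As if non-drop at 30 labels/s: (0 × 3600 + 50 × 60 + 47) × 30 + 27 = 91437.
Minute boundaries passed: 50; those not divisible by 10: 50 − 5 = 45; dropped labels = 2 × 45 = 90.
Actual frame index = 91437 − 90 = 91347.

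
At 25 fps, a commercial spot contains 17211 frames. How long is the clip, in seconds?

688.44 seconds

Running time = 17211 / (25) = 688.44 s.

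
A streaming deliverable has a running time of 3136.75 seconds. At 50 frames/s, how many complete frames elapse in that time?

156837 frames

Frames = 3136.75 × 50 = 313675/2 ≈ 156837.5000.
Complete frames: 156837.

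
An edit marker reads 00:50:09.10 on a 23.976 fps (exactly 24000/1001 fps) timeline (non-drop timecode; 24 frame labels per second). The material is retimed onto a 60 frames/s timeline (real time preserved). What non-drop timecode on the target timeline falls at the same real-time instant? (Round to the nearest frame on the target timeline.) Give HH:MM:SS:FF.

00:50:12:26

Source frame index: (0×3600 + 50×60 + 9) × 24 + 10 = 72226.
Real time: 72226 / (24000/1001) = 36149113/12000 s.
Target frame: (36149113/12000) × (60) = 36149113/200 ≈ 180745.565 → 180746.
At 60 labels/s: frame 180746 → 00:50:12:26.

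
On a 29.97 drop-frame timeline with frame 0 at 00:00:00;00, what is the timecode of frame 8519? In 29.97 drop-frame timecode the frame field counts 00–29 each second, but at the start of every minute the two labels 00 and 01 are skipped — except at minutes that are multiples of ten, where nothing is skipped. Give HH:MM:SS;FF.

Ten DF minutes hold 17982 frames, so frame 8519 lies in block 0 (frames 0–17981) with 8519 frames into that block.
The block's first minute is 1800 frames and the rest 1798 each; 8519 frames reaches minute 4, so 0 × 18 + 4 × 2 = 8 labels have been skipped so far.
Adding those back, label number 8519 + 8 = 8527 at 30 labels/s is 284 s + 7 f = 0 h 4 min 44 s frame 7, i.e. 00:04:44;07.

00:04:44;07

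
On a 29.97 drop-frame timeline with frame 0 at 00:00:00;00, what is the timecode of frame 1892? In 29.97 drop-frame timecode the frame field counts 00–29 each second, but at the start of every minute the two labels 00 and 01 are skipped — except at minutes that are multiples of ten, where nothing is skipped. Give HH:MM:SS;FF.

00:01:03;04

Each 10-minute DF block holds 10 × 60 × 30 − 9 × 2 = 17982 frames. 1892 ÷ 17982 → 0 full blocks, remainder 1892.
Within the partial block the first minute is 1800 frames and each further minute 1798, so 1 further minute boundary passed. Total skipped labels = 18 × 0 + 2 × 1 = 2.
Non-drop label index = 1892 + 2 = 1894; at 30 labels/s that is 00:01:03:04, i.e. DF 00:01:03;04.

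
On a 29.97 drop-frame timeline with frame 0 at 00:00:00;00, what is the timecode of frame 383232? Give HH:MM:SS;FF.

03:33:07;06

Each 10-minute DF block holds 10 × 60 × 30 − 9 × 2 = 17982 frames. 383232 ÷ 17982 → 21 full blocks, remainder 5610.
Within the partial block the first minute is 1800 frames and each further minute 1798, so 3 further minute boundaries passed. Total skipped labels = 18 × 21 + 2 × 3 = 384.
Non-drop label index = 383232 + 384 = 383616; at 30 labels/s that is 03:33:07:06, i.e. DF 03:33:07;06.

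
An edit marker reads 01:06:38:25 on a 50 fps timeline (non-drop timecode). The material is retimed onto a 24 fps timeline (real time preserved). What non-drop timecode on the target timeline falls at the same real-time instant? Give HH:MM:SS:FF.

Source frame index: (1×3600 + 6×60 + 38) × 50 + 25 = 199925.
Real time: 199925 / (50) = 7997/2 s.
Target frame: (7997/2) × (24) = 95964.
At 24 labels/s: frame 95964 → 01:06:38:12.

01:06:38:12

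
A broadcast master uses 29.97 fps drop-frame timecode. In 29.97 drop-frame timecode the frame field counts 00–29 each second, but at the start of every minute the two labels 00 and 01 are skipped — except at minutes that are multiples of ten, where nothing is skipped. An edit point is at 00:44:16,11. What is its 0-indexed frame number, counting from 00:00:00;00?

As if non-drop at 30 labels/s: (0 × 3600 + 44 × 60 + 16) × 30 + 11 = 79691.
Minute boundaries passed: 44; those not divisible by 10: 44 − 4 = 40; dropped labels = 2 × 40 = 80.
Actual frame index = 79691 − 80 = 79611.

79611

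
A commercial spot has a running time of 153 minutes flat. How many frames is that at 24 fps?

153 min = 9180 s.
Frames = 9180 × 24 = 220320.

220320 frames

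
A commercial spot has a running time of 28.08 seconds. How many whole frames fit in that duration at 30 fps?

Frames = 28.08 × 30 = 4212/5 ≈ 842.4000.
Complete frames: 842.

842 frames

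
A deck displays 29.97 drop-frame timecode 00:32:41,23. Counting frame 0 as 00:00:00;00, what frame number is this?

As if non-drop at 30 labels/s: (0 × 3600 + 32 × 60 + 41) × 30 + 23 = 58853.
Minute boundaries passed: 32; those not divisible by 10: 32 − 3 = 29; dropped labels = 2 × 29 = 58.
Actual frame index = 58853 − 58 = 58795.

58795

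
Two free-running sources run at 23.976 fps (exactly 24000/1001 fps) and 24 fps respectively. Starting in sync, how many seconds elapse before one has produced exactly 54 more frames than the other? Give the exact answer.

2252.25 seconds

The gap grows by |24 − 24000/1001| = 24/1001 frames per second.
Time for a 54-frame gap: 54 ÷ (24/1001) = 2252.25 s.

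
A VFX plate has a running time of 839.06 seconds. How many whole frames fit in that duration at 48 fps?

40274 frames

Frames = 839.06 × 48 = 1006872/25 ≈ 40274.8800.
Complete frames: 40274.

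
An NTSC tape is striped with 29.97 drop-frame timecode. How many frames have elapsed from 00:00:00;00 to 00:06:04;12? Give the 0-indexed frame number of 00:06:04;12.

10920

Complete 10-minute blocks: 0, each 17982 frames → 0.
Remaining 6 whole minutes in the current block: 1800 + 5 × 1798 = 10790 frames.
Within the current minute: 4 × 30 + 12 − 2 = 130 (labels ;00/;01 skipped at this minute). Total = 0 + 10790 + 130 = 10920.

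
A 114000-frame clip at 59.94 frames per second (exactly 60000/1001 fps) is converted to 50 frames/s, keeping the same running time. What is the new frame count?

95095 frames

Target frames = source frames × (target rate / source rate) = 114000 × (50)/(60000/1001) = 114000 × 1001/1200 = 95095.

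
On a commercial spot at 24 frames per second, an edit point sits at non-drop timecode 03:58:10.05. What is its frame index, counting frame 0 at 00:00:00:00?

frame 342965

Total seconds to the label: (3 × 3600 + 58 × 60 + 10) = 14290.
Frame index = 14290 × 24 + 5 = 342965.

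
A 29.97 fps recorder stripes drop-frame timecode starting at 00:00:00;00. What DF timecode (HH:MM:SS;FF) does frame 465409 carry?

04:18:49;05

Each 10-minute DF block holds 10 × 60 × 30 − 9 × 2 = 17982 frames. 465409 ÷ 17982 → 25 full blocks, remainder 15859.
Within the partial block the first minute is 1800 frames and each further minute 1798, so 8 further minute boundaries passed. Total skipped labels = 18 × 25 + 2 × 8 = 466.
Non-drop label index = 465409 + 466 = 465875; at 30 labels/s that is 04:18:49:05, i.e. DF 04:18:49;05.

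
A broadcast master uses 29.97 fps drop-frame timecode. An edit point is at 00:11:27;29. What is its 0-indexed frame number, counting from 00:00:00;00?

20619

As if non-drop at 30 labels/s: (0 × 3600 + 11 × 60 + 27) × 30 + 29 = 20639.
Minute boundaries passed: 11; those not divisible by 10: 11 − 1 = 10; dropped labels = 2 × 10 = 20.
Actual frame index = 20639 − 20 = 20619.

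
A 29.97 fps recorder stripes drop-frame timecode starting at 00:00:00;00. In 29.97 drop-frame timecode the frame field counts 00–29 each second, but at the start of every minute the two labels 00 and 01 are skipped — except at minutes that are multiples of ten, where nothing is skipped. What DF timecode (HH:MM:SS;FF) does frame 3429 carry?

00:01:54;11

Each 10-minute DF block holds 10 × 60 × 30 − 9 × 2 = 17982 frames. 3429 ÷ 17982 → 0 full blocks, remainder 3429.
Within the partial block the first minute is 1800 frames and each further minute 1798, so 1 further minute boundary passed. Total skipped labels = 18 × 0 + 2 × 1 = 2.
Non-drop label index = 3429 + 2 = 3431; at 30 labels/s that is 00:01:54:11, i.e. DF 00:01:54;11.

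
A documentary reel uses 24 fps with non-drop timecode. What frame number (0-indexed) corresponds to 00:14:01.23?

frame 20207

Total seconds to the label: (0 × 3600 + 14 × 60 + 1) = 841.
Frame index = 841 × 24 + 23 = 20207.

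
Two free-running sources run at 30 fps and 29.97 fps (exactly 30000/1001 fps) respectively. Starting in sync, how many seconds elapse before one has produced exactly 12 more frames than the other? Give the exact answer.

400.4 seconds

The gap grows by |30000/1001 − 30| = 30/1001 frames per second.
Time for a 12-frame gap: 12 ÷ (30/1001) = 400.4 s.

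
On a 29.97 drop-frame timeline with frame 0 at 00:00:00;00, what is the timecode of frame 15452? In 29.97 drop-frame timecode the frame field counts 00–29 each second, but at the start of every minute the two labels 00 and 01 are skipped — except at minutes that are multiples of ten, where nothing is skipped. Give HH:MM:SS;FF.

00:08:35;18

Each 10-minute DF block holds 10 × 60 × 30 − 9 × 2 = 17982 frames. 15452 ÷ 17982 → 0 full blocks, remainder 15452.
Within the partial block the first minute is 1800 frames and each further minute 1798, so 8 further minute boundaries passed. Total skipped labels = 18 × 0 + 2 × 8 = 16.
Non-drop label index = 15452 + 16 = 15468; at 30 labels/s that is 00:08:35:18, i.e. DF 00:08:35;18.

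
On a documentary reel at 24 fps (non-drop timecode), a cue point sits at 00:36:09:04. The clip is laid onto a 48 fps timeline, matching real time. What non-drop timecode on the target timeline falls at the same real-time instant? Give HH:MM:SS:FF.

00:36:09:08

Source frame index: (0×3600 + 36×60 + 9) × 24 + 4 = 52060.
Real time: 52060 / (24) = 13015/6 s.
Target frame: (13015/6) × (48) = 104120.
At 48 labels/s: frame 104120 → 00:36:09:08.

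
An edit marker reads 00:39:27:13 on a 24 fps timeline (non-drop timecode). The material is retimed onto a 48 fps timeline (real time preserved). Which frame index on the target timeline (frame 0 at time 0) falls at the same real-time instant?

frame 113642

Source frame index: (0×3600 + 39×60 + 27) × 24 + 13 = 56821.
Real time: 56821 / (24) = 56821/24 s.
Target frame: (56821/24) × (48) = 113642.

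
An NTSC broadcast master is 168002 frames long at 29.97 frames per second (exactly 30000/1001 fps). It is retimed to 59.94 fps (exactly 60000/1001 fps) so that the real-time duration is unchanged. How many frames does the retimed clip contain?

Frames at target rate = 168002 × (60000/1001) / (30000/1001) = 336004.

336004 frames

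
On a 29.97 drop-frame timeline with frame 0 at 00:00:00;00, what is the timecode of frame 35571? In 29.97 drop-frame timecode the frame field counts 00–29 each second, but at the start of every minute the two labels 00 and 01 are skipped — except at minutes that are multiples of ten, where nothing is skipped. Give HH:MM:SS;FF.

00:19:46;27

Ten DF minutes hold 17982 frames, so frame 35571 lies in block 1 (frames 17982–35963) with 17589 frames into that block.
The block's first minute is 1800 frames and the rest 1798 each; 17589 frames reaches minute 9, so 1 × 18 + 9 × 2 = 36 labels have been skipped so far.
Adding those back, label number 35571 + 36 = 35607 at 30 labels/s is 1186 s + 27 f = 0 h 19 min 46 s frame 27, i.e. 00:19:46;27.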